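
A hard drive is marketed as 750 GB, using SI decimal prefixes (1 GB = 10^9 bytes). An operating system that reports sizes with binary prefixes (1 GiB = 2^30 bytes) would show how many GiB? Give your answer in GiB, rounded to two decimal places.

750 GB × 1,000,000,000 bytes/GB = 750,000,000,000 bytes
1 GiB = 2^30 bytes = 1,073,741,824 bytes
750,000,000,000 / 1,073,741,824 = 698.49 GiB

698.49 GiB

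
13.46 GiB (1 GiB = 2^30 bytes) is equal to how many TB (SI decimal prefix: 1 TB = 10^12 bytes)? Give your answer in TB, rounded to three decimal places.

13.46 GiB = 13.46 × 2^30 bytes = 14,452,564,951.04 bytes
1 TB = 10^12 bytes = 1,000,000,000,000 bytes
14,452,564,951.04 / 1,000,000,000,000 = 0.014 TB

0.014 TB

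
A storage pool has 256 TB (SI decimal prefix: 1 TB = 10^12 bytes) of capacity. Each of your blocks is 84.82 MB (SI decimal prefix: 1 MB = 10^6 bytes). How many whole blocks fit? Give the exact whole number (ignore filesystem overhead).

Capacity: 256 TB = 256,000,000,000,000 bytes
Per item: 84.82 MB = 84,820,000 bytes
⌊256,000,000,000,000 / 84,820,000⌋ = 3,018,156

3,018,156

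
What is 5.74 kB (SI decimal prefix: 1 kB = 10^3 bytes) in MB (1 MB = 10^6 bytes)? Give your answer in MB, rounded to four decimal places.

0.0057 MB

5.74 kB = 5.74 × 10^3 bytes = 5,740 bytes
1 MB = 10^6 bytes = 1,000,000 bytes
5,740 / 1,000,000 = 0.0057 MB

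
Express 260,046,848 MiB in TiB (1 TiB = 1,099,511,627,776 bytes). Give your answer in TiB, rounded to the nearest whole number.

248 TiB

260,046,848 MiB × 1,048,576 bytes/MiB = 272,678,883,688,448 bytes
1 TiB = 1,099,511,627,776 bytes
272,678,883,688,448 / 1,099,511,627,776 = 248 TiB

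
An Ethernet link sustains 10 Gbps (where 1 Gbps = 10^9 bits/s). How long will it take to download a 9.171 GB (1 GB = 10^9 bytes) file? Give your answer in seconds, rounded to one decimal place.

7.3 seconds

9.171 GB = 9,171,000,000 bytes = 73,368,000,000 bits
10 Gbps = 10,000,000,000 bits/s
time = 73,368,000,000 / 10,000,000,000 = 7.3 s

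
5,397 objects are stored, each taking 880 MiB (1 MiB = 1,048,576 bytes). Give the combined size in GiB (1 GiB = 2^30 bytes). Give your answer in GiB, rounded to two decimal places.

Total = 5,397 × 880 MiB = 4,749,360 MiB
= 4,749,360 × 1,048,576 bytes = 4,980,064,911,360 bytes
1 GiB = 1,073,741,824 bytes
4,980,064,911,360 / 1,073,741,824 = 4,638.05 GiB

4,638.05 GiB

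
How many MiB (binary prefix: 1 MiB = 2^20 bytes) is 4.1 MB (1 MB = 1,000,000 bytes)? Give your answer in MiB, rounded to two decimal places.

3.91 MiB

4.1 MB = 4.1 × 10^6 bytes = 4,100,000 bytes
1 MiB = 2^20 bytes = 1,048,576 bytes
4,100,000 / 1,048,576 = 3.91 MiB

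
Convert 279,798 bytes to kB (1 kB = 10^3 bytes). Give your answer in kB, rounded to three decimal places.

279,798 bytes given.
1 kB = 1,000 bytes
279,798 / 1,000 = 279.798 kB

279.798 kB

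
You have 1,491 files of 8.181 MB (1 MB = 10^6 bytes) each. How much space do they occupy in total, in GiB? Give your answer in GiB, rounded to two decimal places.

Total = 1,491 × 8.181 MB = 12197.871 MB
= 12197.871 × 1,000,000 bytes = 12,197,871,000 bytes
1 GiB = 1,073,741,824 bytes
12,197,871,000 / 1,073,741,824 = 11.36 GiB

11.36 GiB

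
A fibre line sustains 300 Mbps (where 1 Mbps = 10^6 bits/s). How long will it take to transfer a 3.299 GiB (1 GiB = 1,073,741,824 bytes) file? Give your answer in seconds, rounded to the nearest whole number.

3.299 GiB = 3,542,274,277.376 bytes = 28,338,194,219.008 bits
300 Mbps = 300,000,000 bits/s
time = 28,338,194,219.008 / 300,000,000 = 94 s

94 seconds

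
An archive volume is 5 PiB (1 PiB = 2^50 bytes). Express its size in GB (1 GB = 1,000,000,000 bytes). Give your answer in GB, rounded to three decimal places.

5,629,499.534 GB

5 PiB × 1,125,899,906,842,624 bytes/PiB = 5,629,499,534,213,120 bytes
1 GB = 10^9 bytes = 1,000,000,000 bytes
5,629,499,534,213,120 / 1,000,000,000 = 5,629,499.534 GB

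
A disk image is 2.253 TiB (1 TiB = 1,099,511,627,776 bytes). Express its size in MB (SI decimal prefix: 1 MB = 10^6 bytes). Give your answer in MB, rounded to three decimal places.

2,477,199.697 MB

2.253 TiB = 2.253 × 2^40 bytes = 2,477,199,697,379.328 bytes
1 MB = 10^6 bytes = 1,000,000 bytes
2,477,199,697,379.328 / 1,000,000 = 2,477,199.697 MB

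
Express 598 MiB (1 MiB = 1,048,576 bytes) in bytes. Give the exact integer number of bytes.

627,048,448 bytes

598 × 1,048,576 = 627,048,448 bytes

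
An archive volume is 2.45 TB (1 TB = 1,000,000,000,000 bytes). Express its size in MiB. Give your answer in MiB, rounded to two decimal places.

2.45 TB = 2.45 × 10^12 bytes = 2,450,000,000,000 bytes
1 MiB = 1,048,576 bytes
2,450,000,000,000 / 1,048,576 = 2,336,502.08 MiB

2,336,502.08 MiB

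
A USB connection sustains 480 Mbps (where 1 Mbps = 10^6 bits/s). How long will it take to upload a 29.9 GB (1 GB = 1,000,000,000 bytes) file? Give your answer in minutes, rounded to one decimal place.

8.3 minutes

29.9 GB = 29,900,000,000 bytes = 239,200,000,000 bits
480 Mbps = 480,000,000 bits/s
time = 239,200,000,000 / 480,000,000 = 498.33 s
498.33 s / 60 = 8.3 minutes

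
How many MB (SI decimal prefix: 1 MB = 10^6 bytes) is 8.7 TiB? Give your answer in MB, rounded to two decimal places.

9,565,751.16 MB

8.7 TiB = 8.7 × 2^40 bytes = 9,565,751,161,651.2 bytes
1 MB = 1,000,000 bytes
9,565,751,161,651.2 / 1,000,000 = 9,565,751.16 MB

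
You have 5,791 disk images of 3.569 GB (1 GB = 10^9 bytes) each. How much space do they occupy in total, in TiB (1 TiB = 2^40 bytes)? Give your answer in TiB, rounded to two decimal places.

18.80 TiB

Total = 5,791 × 3.569 GB = 20668.079 GB
= 20668.079 × 1,000,000,000 bytes = 20,668,079,000,000 bytes
1 TiB = 1,099,511,627,776 bytes
20,668,079,000,000 / 1,099,511,627,776 = 18.80 TiB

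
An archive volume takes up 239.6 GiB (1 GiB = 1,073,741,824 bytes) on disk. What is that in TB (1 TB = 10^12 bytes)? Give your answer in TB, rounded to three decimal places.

239.6 GiB = 239.6 × 2^30 bytes = 257,268,541,030.4 bytes
1 TB = 10^12 bytes = 1,000,000,000,000 bytes
257,268,541,030.4 / 1,000,000,000,000 = 0.257 TB

0.257 TB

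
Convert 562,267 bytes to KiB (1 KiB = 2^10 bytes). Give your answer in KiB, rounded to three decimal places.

549.089 KiB

562,267 bytes given.
1 KiB = 2^10 bytes = 1,024 bytes
562,267 / 1,024 = 549.089 KiB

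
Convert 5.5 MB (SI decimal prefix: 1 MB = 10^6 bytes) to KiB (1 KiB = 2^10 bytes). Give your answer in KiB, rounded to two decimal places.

5,371.09 KiB

5.5 MB = 5.5 × 10^6 bytes = 5,500,000 bytes
1 KiB = 1,024 bytes
5,500,000 / 1,024 = 5,371.09 KiB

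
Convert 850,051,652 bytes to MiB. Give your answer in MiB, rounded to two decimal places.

850,051,652 bytes given.
1 MiB = 2^20 bytes = 1,048,576 bytes
850,051,652 / 1,048,576 = 810.67 MiB

810.67 MiB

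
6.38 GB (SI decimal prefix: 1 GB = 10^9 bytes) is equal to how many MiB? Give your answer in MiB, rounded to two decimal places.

6.38 GB = 6.38 × 10^9 bytes = 6,380,000,000 bytes
1 MiB = 2^20 bytes = 1,048,576 bytes
6,380,000,000 / 1,048,576 = 6,084.44 MiB

6,084.44 MiB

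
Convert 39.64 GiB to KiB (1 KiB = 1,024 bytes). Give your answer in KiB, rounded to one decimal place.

39.64 GiB = 39.64 × 2^30 bytes = 42,563,125,903.36 bytes
1 KiB = 1,024 bytes
42,563,125,903.36 / 1,024 = 41,565,552.6 KiB

41,565,552.6 KiB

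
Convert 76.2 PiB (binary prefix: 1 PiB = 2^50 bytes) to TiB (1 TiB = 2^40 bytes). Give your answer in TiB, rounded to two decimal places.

76.2 PiB = 76.2 × 2^50 bytes = 85,793,572,901,407,948.8 bytes
1 TiB = 1,099,511,627,776 bytes
85,793,572,901,407,948.8 / 1,099,511,627,776 = 78,028.80 TiB

78,028.80 TiB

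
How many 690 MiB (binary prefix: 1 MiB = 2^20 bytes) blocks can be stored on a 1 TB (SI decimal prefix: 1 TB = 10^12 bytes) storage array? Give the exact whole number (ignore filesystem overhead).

1,382

Capacity: 1 TB = 1,000,000,000,000 bytes
Per item: 690 MiB = 723,517,440 bytes
⌊1,000,000,000,000 / 723,517,440⌋ = 1,382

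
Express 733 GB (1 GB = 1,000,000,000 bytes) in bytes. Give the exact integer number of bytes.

733,000,000,000 bytes

733 × 1,000,000,000 = 733,000,000,000 bytes  (1 GB = 10^9 bytes)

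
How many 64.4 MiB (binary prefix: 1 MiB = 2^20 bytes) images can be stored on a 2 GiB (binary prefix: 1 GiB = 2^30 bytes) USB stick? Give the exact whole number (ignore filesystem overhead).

31

Capacity: 2 GiB = 2,147,483,648 bytes
Per item: 64.4 MiB = 67,528,294.4 bytes
⌊2,147,483,648 / 67,528,294.4⌋ = 31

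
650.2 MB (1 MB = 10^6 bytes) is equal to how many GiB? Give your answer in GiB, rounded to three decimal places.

650.2 MB = 650.2 × 10^6 bytes = 650,200,000 bytes
1 GiB = 1,073,741,824 bytes
650,200,000 / 1,073,741,824 = 0.606 GiB

0.606 GiB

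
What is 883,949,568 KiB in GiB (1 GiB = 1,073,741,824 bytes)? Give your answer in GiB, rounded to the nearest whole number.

883,949,568 KiB = 883,949,568 × 2^10 bytes = 905,164,357,632 bytes
1 GiB = 2^30 bytes = 1,073,741,824 bytes
905,164,357,632 / 1,073,741,824 = 843 GiB

843 GiB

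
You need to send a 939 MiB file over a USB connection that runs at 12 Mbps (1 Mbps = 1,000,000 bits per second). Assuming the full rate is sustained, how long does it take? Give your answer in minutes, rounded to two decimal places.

939 MiB = 984,612,864 bytes = 7,876,902,912 bits
12 Mbps = 12,000,000 bits/s
time = 7,876,902,912 / 12,000,000 = 656.409 s
656.409 s / 60 = 10.94 minutes

10.94 minutes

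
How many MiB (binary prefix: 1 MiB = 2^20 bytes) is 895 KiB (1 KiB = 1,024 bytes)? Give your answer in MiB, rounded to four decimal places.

0.8740 MiB

895 KiB × 1,024 bytes/KiB = 916,480 bytes
1 MiB = 1,048,576 bytes
916,480 / 1,048,576 = 0.8740 MiB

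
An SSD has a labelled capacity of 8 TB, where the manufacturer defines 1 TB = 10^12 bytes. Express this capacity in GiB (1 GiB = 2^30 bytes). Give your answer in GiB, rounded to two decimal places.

8 TB × 1,000,000,000,000 bytes/TB = 8,000,000,000,000 bytes
1 GiB = 2^30 bytes = 1,073,741,824 bytes
8,000,000,000,000 / 1,073,741,824 = 7,450.58 GiB

7,450.58 GiB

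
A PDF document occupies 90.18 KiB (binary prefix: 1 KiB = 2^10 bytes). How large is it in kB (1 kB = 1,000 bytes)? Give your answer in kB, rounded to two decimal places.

90.18 KiB × 1,024 bytes/KiB = 92,344.32 bytes
1 kB = 1,000 bytes
92,344.32 / 1,000 = 92.34 kB

92.34 kB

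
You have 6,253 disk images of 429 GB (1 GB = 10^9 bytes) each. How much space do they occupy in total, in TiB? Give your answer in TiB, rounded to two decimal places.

2,439.75 TiB

Total = 6,253 × 429 GB = 2,682,537 GB
= 2,682,537 × 1,000,000,000 bytes = 2,682,537,000,000,000 bytes
1 TiB = 1,099,511,627,776 bytes
2,682,537,000,000,000 / 1,099,511,627,776 = 2,439.75 TiB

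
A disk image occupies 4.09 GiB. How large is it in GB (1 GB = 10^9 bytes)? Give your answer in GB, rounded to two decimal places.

4.39 GB

4.09 GiB × 1,073,741,824 bytes/GiB = 4,391,604,060.16 bytes
1 GB = 1,000,000,000 bytes
4,391,604,060.16 / 1,000,000,000 = 4.39 GB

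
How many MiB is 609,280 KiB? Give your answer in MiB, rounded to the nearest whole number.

609,280 KiB = 609,280 × 2^10 bytes = 623,902,720 bytes
1 MiB = 1,048,576 bytes
623,902,720 / 1,048,576 = 595 MiB

595 MiB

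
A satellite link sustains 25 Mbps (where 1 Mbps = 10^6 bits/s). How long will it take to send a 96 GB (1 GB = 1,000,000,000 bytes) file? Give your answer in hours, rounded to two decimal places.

96 GB = 96,000,000,000 bytes = 768,000,000,000 bits
25 Mbps = 25,000,000 bits/s
time = 768,000,000,000 / 25,000,000 = 30,720.0000 s
30,720.0000 s / 3600 = 8.53 hours

8.53 hours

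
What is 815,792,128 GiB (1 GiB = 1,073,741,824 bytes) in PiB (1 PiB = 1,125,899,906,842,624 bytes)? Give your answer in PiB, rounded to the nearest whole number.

778 PiB

815,792,128 GiB = 815,792,128 × 2^30 bytes = 875,950,127,523,561,472 bytes
1 PiB = 2^50 bytes = 1,125,899,906,842,624 bytes
875,950,127,523,561,472 / 1,125,899,906,842,624 = 778 PiB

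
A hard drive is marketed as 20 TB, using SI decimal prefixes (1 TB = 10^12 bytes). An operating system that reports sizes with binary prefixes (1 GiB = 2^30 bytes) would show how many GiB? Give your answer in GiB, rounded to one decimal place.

18,626.5 GiB

20 TB = 20 × 10^12 bytes = 20,000,000,000,000 bytes
1 GiB = 2^30 bytes = 1,073,741,824 bytes
20,000,000,000,000 / 1,073,741,824 = 18,626.5 GiB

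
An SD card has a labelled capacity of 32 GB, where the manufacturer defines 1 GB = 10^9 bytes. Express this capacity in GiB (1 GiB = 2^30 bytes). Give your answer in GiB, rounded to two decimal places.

29.80 GiB

32 GB × 1,000,000,000 bytes/GB = 32,000,000,000 bytes
1 GiB = 1,073,741,824 bytes
32,000,000,000 / 1,073,741,824 = 29.80 GiB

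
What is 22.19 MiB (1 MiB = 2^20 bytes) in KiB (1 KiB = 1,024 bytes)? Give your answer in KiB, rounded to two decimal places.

22.19 MiB = 22.19 × 2^20 bytes = 23,267,901.44 bytes
1 KiB = 2^10 bytes = 1,024 bytes
23,267,901.44 / 1,024 = 22,722.56 KiB

22,722.56 KiB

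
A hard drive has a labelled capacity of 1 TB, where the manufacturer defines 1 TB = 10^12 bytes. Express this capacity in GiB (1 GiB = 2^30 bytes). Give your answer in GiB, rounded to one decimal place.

1 TB = 1 × 10^12 bytes = 1,000,000,000,000 bytes
1 GiB = 2^30 bytes = 1,073,741,824 bytes
1,000,000,000,000 / 1,073,741,824 = 931.3 GiB

931.3 GiB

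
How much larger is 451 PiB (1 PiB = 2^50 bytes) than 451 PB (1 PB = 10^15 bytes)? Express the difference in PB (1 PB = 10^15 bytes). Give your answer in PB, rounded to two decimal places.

56.78 PB

451 PiB = 451 × 1,125,899,906,842,624 = 507,780,857,986,023,424 bytes
451 PB = 451 × 1,000,000,000,000,000 = 451,000,000,000,000,000 bytes
difference = 56,780,857,986,023,424 bytes
56,780,857,986,023,424 / 1,000,000,000,000,000 = 56.78 PB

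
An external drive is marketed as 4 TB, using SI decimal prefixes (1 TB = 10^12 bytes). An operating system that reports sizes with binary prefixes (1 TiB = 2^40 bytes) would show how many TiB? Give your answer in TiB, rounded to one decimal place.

4 TB = 4 × 10^12 bytes = 4,000,000,000,000 bytes
1 TiB = 1,099,511,627,776 bytes
4,000,000,000,000 / 1,099,511,627,776 = 3.6 TiB

3.6 TiB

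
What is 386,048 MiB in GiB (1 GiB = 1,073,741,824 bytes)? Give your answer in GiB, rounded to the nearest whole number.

377 GiB

386,048 MiB × 1,048,576 bytes/MiB = 404,800,667,648 bytes
1 GiB = 1,073,741,824 bytes
404,800,667,648 / 1,073,741,824 = 377 GiB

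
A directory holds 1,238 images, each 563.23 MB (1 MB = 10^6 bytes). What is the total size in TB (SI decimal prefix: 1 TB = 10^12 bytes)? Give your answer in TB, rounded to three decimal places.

0.697 TB

Total = 1,238 × 563.23 MB = 697278.74 MB
= 697278.74 × 1,000,000 bytes = 697,278,740,000 bytes
1 TB = 1,000,000,000,000 bytes
697,278,740,000 / 1,000,000,000,000 = 0.697 TB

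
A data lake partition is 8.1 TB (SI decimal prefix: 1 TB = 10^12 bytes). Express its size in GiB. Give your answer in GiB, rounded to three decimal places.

7,543.713 GiB

8.1 TB × 1,000,000,000,000 bytes/TB = 8,100,000,000,000 bytes
1 GiB = 1,073,741,824 bytes
8,100,000,000,000 / 1,073,741,824 = 7,543.713 GiB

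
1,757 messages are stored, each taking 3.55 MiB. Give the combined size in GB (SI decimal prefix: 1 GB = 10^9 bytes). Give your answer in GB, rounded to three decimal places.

6.540 GB

Total = 1,757 × 3.55 MiB = 6237.35 MiB
= 6237.35 × 1,048,576 bytes = 6,540,335,513.6 bytes
1 GB = 1,000,000,000 bytes
6,540,335,513.6 / 1,000,000,000 = 6.540 GB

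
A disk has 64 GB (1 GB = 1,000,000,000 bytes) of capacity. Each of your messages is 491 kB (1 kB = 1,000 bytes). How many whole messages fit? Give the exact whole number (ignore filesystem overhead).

130,346

Capacity: 64 GB = 64,000,000,000 bytes
Per item: 491 kB = 491,000 bytes
⌊64,000,000,000 / 491,000⌋ = 130,346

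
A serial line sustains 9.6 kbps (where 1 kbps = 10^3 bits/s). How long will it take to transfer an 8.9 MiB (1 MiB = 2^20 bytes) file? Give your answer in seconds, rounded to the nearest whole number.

7,777 seconds

8.9 MiB = 9,332,326.4 bytes = 74,658,611.2 bits
9.6 kbps = 9,600 bits/s
time = 74,658,611.2 / 9,600 = 7,777 s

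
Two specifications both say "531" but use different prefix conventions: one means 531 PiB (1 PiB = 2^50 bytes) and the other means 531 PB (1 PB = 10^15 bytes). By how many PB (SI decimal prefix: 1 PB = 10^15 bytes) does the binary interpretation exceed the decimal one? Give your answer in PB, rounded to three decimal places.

531 PiB = 531 × 1,125,899,906,842,624 = 597,852,850,533,433,344 bytes
531 PB = 531 × 1,000,000,000,000,000 = 531,000,000,000,000,000 bytes
difference = 66,852,850,533,433,344 bytes
66,852,850,533,433,344 / 1,000,000,000,000,000 = 66.853 PB

66.853 PB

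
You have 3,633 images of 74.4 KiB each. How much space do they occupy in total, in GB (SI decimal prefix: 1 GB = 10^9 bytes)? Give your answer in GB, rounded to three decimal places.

0.277 GB

Total = 3,633 × 74.4 KiB = 270295.2 KiB
= 270295.2 × 1,024 bytes = 276,782,284.8 bytes
1 GB = 1,000,000,000 bytes
276,782,284.8 / 1,000,000,000 = 0.277 GB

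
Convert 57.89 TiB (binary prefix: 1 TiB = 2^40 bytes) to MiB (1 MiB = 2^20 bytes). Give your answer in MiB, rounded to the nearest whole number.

60,702,065 MiB

57.89 TiB = 57.89 × 2^40 bytes = 63,650,728,131,952.64 bytes
1 MiB = 1,048,576 bytes
63,650,728,131,952.64 / 1,048,576 = 60,702,065 MiB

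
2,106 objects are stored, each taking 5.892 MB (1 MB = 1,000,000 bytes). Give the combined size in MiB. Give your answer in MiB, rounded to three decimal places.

Total = 2,106 × 5.892 MB = 12408.552 MB
= 12408.552 × 1,000,000 bytes = 12,408,552,000 bytes
1 MiB = 1,048,576 bytes
12,408,552,000 / 1,048,576 = 11,833.717 MiB

11,833.717 MiB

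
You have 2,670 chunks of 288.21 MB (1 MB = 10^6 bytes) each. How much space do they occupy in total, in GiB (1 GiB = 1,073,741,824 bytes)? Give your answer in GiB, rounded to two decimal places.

716.67 GiB

Total = 2,670 × 288.21 MB = 769520.7 MB
= 769520.7 × 1,000,000 bytes = 769,520,700,000 bytes
1 GiB = 1,073,741,824 bytes
769,520,700,000 / 1,073,741,824 = 716.67 GiB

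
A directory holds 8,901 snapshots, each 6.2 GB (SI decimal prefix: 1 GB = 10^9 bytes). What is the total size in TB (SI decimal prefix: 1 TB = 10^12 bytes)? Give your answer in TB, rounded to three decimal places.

Total = 8,901 × 6.2 GB = 55186.2 GB
= 55186.2 × 1,000,000,000 bytes = 55,186,200,000,000 bytes
1 TB = 1,000,000,000,000 bytes
55,186,200,000,000 / 1,000,000,000,000 = 55.186 TB

55.186 TB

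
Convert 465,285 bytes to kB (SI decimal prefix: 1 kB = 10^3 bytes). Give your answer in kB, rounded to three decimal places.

465,285 bytes given.
1 kB = 1,000 bytes
465,285 / 1,000 = 465.285 kB

465.285 kB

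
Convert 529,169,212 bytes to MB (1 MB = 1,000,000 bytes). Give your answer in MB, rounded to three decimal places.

529.169 MB

529,169,212 bytes given.
1 MB = 10^6 bytes = 1,000,000 bytes
529,169,212 / 1,000,000 = 529.169 MB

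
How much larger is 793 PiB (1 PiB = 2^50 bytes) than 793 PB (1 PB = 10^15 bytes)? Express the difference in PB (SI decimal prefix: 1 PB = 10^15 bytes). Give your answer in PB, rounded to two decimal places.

99.84 PB

793 PiB = 793 × 1,125,899,906,842,624 = 892,838,626,126,200,832 bytes
793 PB = 793 × 1,000,000,000,000,000 = 793,000,000,000,000,000 bytes
difference = 99,838,626,126,200,832 bytes
99,838,626,126,200,832 / 1,000,000,000,000,000 = 99.84 PB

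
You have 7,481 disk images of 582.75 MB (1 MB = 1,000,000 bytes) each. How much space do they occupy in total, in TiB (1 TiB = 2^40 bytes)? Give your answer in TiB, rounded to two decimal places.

Total = 7,481 × 582.75 MB = 4359552.75 MB
= 4359552.75 × 1,000,000 bytes = 4,359,552,750,000 bytes
1 TiB = 1,099,511,627,776 bytes
4,359,552,750,000 / 1,099,511,627,776 = 3.96 TiB

3.96 TiB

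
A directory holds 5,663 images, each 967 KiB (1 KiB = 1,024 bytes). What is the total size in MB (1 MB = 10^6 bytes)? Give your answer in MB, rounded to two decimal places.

5,607.55 MB

Total = 5,663 × 967 KiB = 5,476,121 KiB
= 5,476,121 × 1,024 bytes = 5,607,547,904 bytes
1 MB = 1,000,000 bytes
5,607,547,904 / 1,000,000 = 5,607.55 MB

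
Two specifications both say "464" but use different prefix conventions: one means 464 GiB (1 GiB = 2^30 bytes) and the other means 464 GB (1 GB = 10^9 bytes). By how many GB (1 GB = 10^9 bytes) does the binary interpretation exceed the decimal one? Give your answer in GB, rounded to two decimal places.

464 GiB = 464 × 1,073,741,824 = 498,216,206,336 bytes
464 GB = 464 × 1,000,000,000 = 464,000,000,000 bytes
difference = 34,216,206,336 bytes
34,216,206,336 / 1,000,000,000 = 34.22 GB

34.22 GB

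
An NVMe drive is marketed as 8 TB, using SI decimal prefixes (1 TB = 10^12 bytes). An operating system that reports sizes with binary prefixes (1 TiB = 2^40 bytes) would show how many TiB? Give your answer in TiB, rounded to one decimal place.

8 TB = 8 × 10^12 bytes = 8,000,000,000,000 bytes
1 TiB = 1,099,511,627,776 bytes
8,000,000,000,000 / 1,099,511,627,776 = 7.3 TiB

7.3 TiB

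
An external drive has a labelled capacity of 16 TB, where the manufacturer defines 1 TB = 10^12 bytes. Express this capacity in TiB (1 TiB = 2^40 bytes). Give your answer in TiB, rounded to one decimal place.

14.6 TiB

16 TB = 16 × 10^12 bytes = 16,000,000,000,000 bytes
1 TiB = 2^40 bytes = 1,099,511,627,776 bytes
16,000,000,000,000 / 1,099,511,627,776 = 14.6 TiB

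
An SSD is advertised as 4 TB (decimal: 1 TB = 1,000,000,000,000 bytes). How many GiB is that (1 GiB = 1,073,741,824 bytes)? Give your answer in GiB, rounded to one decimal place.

4 TB = 4 × 10^12 bytes = 4,000,000,000,000 bytes
1 GiB = 1,073,741,824 bytes
4,000,000,000,000 / 1,073,741,824 = 3,725.3 GiB

3,725.3 GiB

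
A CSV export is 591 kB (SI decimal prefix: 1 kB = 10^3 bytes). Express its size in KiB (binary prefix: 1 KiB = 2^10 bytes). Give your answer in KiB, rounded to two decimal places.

591 kB = 591 × 10^3 bytes = 591,000 bytes
1 KiB = 2^10 bytes = 1,024 bytes
591,000 / 1,024 = 577.15 KiB

577.15 KiB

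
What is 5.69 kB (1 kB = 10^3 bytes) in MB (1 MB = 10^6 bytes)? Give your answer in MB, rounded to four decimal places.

5.69 kB = 5.69 × 10^3 bytes = 5,690 bytes
1 MB = 10^6 bytes = 1,000,000 bytes
5,690 / 1,000,000 = 0.0057 MB

0.0057 MB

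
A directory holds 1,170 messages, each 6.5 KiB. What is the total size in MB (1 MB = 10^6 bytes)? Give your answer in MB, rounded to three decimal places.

7.788 MB

Total = 1,170 × 6.5 KiB = 7605 KiB
= 7605 × 1,024 bytes = 7,787,520 bytes
1 MB = 1,000,000 bytes
7,787,520 / 1,000,000 = 7.788 MB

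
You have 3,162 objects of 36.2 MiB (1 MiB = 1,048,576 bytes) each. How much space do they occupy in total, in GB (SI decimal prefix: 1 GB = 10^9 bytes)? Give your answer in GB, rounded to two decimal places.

120.02 GB

Total = 3,162 × 36.2 MiB = 114464.4 MiB
= 114464.4 × 1,048,576 bytes = 120,024,622,694.4 bytes
1 GB = 1,000,000,000 bytes
120,024,622,694.4 / 1,000,000,000 = 120.02 GB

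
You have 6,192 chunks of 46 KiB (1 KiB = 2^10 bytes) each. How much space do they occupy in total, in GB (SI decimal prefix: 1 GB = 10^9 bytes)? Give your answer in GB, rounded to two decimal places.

0.29 GB

Total = 6,192 × 46 KiB = 284,832 KiB
= 284,832 × 1,024 bytes = 291,667,968 bytes
1 GB = 1,000,000,000 bytes
291,667,968 / 1,000,000,000 = 0.29 GB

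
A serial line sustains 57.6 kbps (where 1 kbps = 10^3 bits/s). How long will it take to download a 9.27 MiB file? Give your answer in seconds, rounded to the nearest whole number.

9.27 MiB = 9,720,299.52 bytes = 77,762,396.16 bits
57.6 kbps = 57,600 bits/s
time = 77,762,396.16 / 57,600 = 1,350 s

1,350 seconds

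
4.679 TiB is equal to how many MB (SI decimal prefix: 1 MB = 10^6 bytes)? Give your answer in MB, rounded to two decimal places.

5,144,614.91 MB

4.679 TiB × 1,099,511,627,776 bytes/TiB = 5,144,614,906,363.904 bytes
1 MB = 1,000,000 bytes
5,144,614,906,363.904 / 1,000,000 = 5,144,614.91 MB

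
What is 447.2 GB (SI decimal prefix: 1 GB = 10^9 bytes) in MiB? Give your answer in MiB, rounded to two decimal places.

426,483.15 MiB

447.2 GB × 1,000,000,000 bytes/GB = 447,200,000,000 bytes
1 MiB = 2^20 bytes = 1,048,576 bytes
447,200,000,000 / 1,048,576 = 426,483.15 MiB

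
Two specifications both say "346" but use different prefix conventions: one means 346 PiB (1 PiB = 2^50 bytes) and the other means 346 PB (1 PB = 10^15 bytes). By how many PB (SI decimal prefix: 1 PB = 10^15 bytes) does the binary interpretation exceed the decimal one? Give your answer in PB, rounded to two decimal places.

346 PiB = 346 × 1,125,899,906,842,624 = 389,561,367,767,547,904 bytes
346 PB = 346 × 1,000,000,000,000,000 = 346,000,000,000,000,000 bytes
difference = 43,561,367,767,547,904 bytes
43,561,367,767,547,904 / 1,000,000,000,000,000 = 43.56 PB

43.56 PB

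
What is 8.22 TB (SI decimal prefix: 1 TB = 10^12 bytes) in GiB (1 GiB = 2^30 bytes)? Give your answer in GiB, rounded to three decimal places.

8.22 TB × 1,000,000,000,000 bytes/TB = 8,220,000,000,000 bytes
1 GiB = 1,073,741,824 bytes
8,220,000,000,000 / 1,073,741,824 = 7,655.472 GiB

7,655.472 GiB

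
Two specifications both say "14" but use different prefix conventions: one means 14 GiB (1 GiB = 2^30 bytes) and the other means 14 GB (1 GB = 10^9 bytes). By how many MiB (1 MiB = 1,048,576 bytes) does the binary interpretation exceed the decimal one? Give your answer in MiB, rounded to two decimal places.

984.56 MiB

14 GiB = 14 × 1,073,741,824 = 15,032,385,536 bytes
14 GB = 14 × 1,000,000,000 = 14,000,000,000 bytes
difference = 1,032,385,536 bytes
1,032,385,536 / 1,048,576 = 984.56 MiB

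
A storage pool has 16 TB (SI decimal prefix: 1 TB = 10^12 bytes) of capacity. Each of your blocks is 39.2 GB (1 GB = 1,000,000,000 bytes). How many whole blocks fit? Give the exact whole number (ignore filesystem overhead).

Capacity: 16 TB = 16,000,000,000,000 bytes
Per item: 39.2 GB = 39,200,000,000 bytes
⌊16,000,000,000,000 / 39,200,000,000⌋ = 408

408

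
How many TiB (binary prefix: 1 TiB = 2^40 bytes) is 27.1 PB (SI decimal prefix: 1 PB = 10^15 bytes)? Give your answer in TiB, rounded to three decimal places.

24,647.306 TiB

27.1 PB = 27.1 × 10^15 bytes = 27,100,000,000,000,000 bytes
1 TiB = 1,099,511,627,776 bytes
27,100,000,000,000,000 / 1,099,511,627,776 = 24,647.306 TiB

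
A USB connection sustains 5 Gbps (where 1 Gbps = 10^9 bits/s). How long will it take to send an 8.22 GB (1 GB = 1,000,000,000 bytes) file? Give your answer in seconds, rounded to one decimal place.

13.2 seconds

8.22 GB = 8,220,000,000 bytes = 65,760,000,000 bits
5 Gbps = 5,000,000,000 bits/s
time = 65,760,000,000 / 5,000,000,000 = 13.2 s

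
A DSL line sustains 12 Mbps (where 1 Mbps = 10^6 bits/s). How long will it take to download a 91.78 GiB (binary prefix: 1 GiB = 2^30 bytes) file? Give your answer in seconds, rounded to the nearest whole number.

65,699 seconds

91.78 GiB = 98,548,024,606.72 bytes = 788,384,196,853.76 bits
12 Mbps = 12,000,000 bits/s
time = 788,384,196,853.76 / 12,000,000 = 65,699 s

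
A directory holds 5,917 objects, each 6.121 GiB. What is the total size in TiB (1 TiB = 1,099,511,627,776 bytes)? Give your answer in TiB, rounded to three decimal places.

35.369 TiB

Total = 5,917 × 6.121 GiB = 36217.957 GiB
= 36217.957 × 1,073,741,824 bytes = 38,888,735,210,733.568 bytes
1 TiB = 1,099,511,627,776 bytes
38,888,735,210,733.568 / 1,099,511,627,776 = 35.369 TiB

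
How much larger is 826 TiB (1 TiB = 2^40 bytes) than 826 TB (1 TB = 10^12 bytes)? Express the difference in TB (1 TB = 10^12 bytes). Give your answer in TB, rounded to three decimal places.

82.197 TB

826 TiB = 826 × 1,099,511,627,776 = 908,196,604,542,976 bytes
826 TB = 826 × 1,000,000,000,000 = 826,000,000,000,000 bytes
difference = 82,196,604,542,976 bytes
82,196,604,542,976 / 1,000,000,000,000 = 82.197 TB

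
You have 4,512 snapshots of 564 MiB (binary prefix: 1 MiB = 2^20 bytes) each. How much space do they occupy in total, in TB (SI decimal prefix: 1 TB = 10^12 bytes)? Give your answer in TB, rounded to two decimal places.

Total = 4,512 × 564 MiB = 2,544,768 MiB
= 2,544,768 × 1,048,576 bytes = 2,668,382,650,368 bytes
1 TB = 1,000,000,000,000 bytes
2,668,382,650,368 / 1,000,000,000,000 = 2.67 TB

2.67 TB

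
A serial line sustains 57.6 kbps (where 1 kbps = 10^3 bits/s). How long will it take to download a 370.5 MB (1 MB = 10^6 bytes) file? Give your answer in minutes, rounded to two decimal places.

370.5 MB = 370,500,000 bytes = 2,964,000,000 bits
57.6 kbps = 57,600 bits/s
time = 2,964,000,000 / 57,600 = 51,458.333 s
51,458.333 s / 60 = 857.64 minutes

857.64 minutes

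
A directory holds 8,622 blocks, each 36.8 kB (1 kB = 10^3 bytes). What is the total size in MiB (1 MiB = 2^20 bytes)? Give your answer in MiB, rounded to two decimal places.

Total = 8,622 × 36.8 kB = 317289.6 kB
= 317289.6 × 1,000 bytes = 317,289,600 bytes
1 MiB = 1,048,576 bytes
317,289,600 / 1,048,576 = 302.59 MiB

302.59 MiB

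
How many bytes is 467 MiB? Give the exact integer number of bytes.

489,684,992 bytes

467 × 1,048,576 = 489,684,992 bytes  (1 MiB = 2^20 bytes)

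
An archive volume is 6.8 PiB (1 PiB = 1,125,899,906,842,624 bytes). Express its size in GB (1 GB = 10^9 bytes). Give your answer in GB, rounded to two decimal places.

6.8 PiB = 6.8 × 2^50 bytes = 7,656,119,366,529,843.2 bytes
1 GB = 10^9 bytes = 1,000,000,000 bytes
7,656,119,366,529,843.2 / 1,000,000,000 = 7,656,119.37 GB

7,656,119.37 GB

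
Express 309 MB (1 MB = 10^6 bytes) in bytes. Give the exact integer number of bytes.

309 × 1,000,000 = 309,000,000 bytes  (1 MB = 10^6 bytes)

309,000,000 bytes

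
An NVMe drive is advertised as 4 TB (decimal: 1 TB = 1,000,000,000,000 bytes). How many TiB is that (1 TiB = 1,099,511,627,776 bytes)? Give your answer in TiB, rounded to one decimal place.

3.6 TiB

4 TB × 1,000,000,000,000 bytes/TB = 4,000,000,000,000 bytes
1 TiB = 2^40 bytes = 1,099,511,627,776 bytes
4,000,000,000,000 / 1,099,511,627,776 = 3.6 TiB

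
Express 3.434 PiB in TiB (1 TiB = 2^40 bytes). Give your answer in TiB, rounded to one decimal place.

3,516.4 TiB

3.434 PiB = 3.434 × 2^50 bytes = 3,866,340,280,097,570.816 bytes
1 TiB = 1,099,511,627,776 bytes
3,866,340,280,097,570.816 / 1,099,511,627,776 = 3,516.4 TiB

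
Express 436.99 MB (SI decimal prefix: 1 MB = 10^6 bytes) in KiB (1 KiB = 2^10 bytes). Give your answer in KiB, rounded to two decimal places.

436.99 MB × 1,000,000 bytes/MB = 436,990,000 bytes
1 KiB = 1,024 bytes
436,990,000 / 1,024 = 426,748.05 KiB

426,748.05 KiB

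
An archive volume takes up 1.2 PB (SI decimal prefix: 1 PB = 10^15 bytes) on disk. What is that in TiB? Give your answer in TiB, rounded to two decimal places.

1,091.39 TiB

1.2 PB = 1.2 × 10^15 bytes = 1,200,000,000,000,000 bytes
1 TiB = 2^40 bytes = 1,099,511,627,776 bytes
1,200,000,000,000,000 / 1,099,511,627,776 = 1,091.39 TiB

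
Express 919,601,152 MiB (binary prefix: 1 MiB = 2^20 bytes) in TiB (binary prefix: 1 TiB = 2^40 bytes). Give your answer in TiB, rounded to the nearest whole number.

919,601,152 MiB = 919,601,152 × 2^20 bytes = 964,271,697,559,552 bytes
1 TiB = 2^40 bytes = 1,099,511,627,776 bytes
964,271,697,559,552 / 1,099,511,627,776 = 877 TiB

877 TiB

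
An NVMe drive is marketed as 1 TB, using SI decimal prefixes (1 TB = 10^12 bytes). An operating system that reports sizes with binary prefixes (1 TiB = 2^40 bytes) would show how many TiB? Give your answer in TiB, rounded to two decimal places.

1 TB = 1 × 10^12 bytes = 1,000,000,000,000 bytes
1 TiB = 1,099,511,627,776 bytes
1,000,000,000,000 / 1,099,511,627,776 = 0.91 TiB

0.91 TiB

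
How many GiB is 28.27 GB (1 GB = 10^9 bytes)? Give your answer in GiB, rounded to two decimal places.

28.27 GB × 1,000,000,000 bytes/GB = 28,270,000,000 bytes
1 GiB = 1,073,741,824 bytes
28,270,000,000 / 1,073,741,824 = 26.33 GiB

26.33 GiB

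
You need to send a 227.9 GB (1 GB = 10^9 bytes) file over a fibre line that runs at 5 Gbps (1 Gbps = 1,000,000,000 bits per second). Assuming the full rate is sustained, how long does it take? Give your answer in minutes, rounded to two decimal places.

227.9 GB = 227,900,000,000 bytes = 1,823,200,000,000 bits
5 Gbps = 5,000,000,000 bits/s
time = 1,823,200,000,000 / 5,000,000,000 = 364.640 s
364.640 s / 60 = 6.08 minutes

6.08 minutes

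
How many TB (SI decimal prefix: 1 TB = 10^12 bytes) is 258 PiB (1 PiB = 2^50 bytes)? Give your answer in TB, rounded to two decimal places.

290,482.18 TB

258 PiB = 258 × 2^50 bytes = 290,482,175,965,396,992 bytes
1 TB = 10^12 bytes = 1,000,000,000,000 bytes
290,482,175,965,396,992 / 1,000,000,000,000 = 290,482.18 TB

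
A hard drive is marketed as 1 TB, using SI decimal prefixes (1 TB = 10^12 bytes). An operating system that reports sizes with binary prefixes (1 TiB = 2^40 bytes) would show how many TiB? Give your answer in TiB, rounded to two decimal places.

1 TB × 1,000,000,000,000 bytes/TB = 1,000,000,000,000 bytes
1 TiB = 2^40 bytes = 1,099,511,627,776 bytes
1,000,000,000,000 / 1,099,511,627,776 = 0.91 TiB

0.91 TiB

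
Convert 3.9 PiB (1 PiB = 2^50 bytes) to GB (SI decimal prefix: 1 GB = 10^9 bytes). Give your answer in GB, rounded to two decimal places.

3.9 PiB = 3.9 × 2^50 bytes = 4,391,009,636,686,233.6 bytes
1 GB = 1,000,000,000 bytes
4,391,009,636,686,233.6 / 1,000,000,000 = 4,391,009.64 GB

4,391,009.64 GB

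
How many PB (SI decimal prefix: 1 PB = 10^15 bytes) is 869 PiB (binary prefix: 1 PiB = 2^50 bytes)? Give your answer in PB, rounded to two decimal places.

978.41 PB

869 PiB × 1,125,899,906,842,624 bytes/PiB = 978,407,019,046,240,256 bytes
1 PB = 10^15 bytes = 1,000,000,000,000,000 bytes
978,407,019,046,240,256 / 1,000,000,000,000,000 = 978.41 PB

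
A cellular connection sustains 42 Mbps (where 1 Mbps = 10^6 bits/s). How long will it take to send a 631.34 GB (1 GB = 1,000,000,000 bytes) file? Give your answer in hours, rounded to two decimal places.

631.34 GB = 631,340,000,000 bytes = 5,050,720,000,000 bits
42 Mbps = 42,000,000 bits/s
time = 5,050,720,000,000 / 42,000,000 = 120,255.2381 s
120,255.2381 s / 3600 = 33.40 hours

33.40 hours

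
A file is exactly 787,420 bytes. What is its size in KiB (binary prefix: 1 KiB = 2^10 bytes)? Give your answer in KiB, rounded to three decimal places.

787,420 bytes given.
1 KiB = 1,024 bytes
787,420 / 1,024 = 768.965 KiB

768.965 KiB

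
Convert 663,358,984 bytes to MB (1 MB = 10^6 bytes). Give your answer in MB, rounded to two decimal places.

663,358,984 bytes given.
1 MB = 10^6 bytes = 1,000,000 bytes
663,358,984 / 1,000,000 = 663.36 MB

663.36 MB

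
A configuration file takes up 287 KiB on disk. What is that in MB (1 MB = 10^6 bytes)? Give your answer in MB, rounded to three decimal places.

0.294 MB

287 KiB × 1,024 bytes/KiB = 293,888 bytes
1 MB = 10^6 bytes = 1,000,000 bytes
293,888 / 1,000,000 = 0.294 MB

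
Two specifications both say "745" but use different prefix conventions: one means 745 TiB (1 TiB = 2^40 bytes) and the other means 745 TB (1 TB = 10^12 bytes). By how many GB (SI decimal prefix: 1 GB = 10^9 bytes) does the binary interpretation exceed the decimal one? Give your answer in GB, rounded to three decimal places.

74,136.163 GB

745 TiB = 745 × 1,099,511,627,776 = 819,136,162,693,120 bytes
745 TB = 745 × 1,000,000,000,000 = 745,000,000,000,000 bytes
difference = 74,136,162,693,120 bytes
74,136,162,693,120 / 1,000,000,000 = 74,136.163 GB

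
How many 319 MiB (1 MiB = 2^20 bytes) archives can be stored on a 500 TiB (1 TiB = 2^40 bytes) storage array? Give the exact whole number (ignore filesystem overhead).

1,643,536

Capacity: 500 TiB = 549,755,813,888,000 bytes
Per item: 319 MiB = 334,495,744 bytes
⌊549,755,813,888,000 / 334,495,744⌋ = 1,643,536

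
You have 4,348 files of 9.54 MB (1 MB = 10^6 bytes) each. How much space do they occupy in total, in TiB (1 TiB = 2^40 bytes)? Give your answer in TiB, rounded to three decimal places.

0.038 TiB

Total = 4,348 × 9.54 MB = 41479.92 MB
= 41479.92 × 1,000,000 bytes = 41,479,920,000 bytes
1 TiB = 1,099,511,627,776 bytes
41,479,920,000 / 1,099,511,627,776 = 0.038 TiB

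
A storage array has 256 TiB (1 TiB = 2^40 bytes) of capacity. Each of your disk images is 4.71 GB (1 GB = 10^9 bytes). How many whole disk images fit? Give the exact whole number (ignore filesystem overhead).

59,761

Capacity: 256 TiB = 281,474,976,710,656 bytes
Per item: 4.71 GB = 4,710,000,000 bytes
⌊281,474,976,710,656 / 4,710,000,000⌋ = 59,761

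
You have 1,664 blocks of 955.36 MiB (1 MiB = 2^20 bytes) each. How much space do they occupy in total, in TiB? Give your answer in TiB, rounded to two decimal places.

1.52 TiB

Total = 1,664 × 955.36 MiB = 1589719.04 MiB
= 1589719.04 × 1,048,576 bytes = 1,666,941,232,087.04 bytes
1 TiB = 1,099,511,627,776 bytes
1,666,941,232,087.04 / 1,099,511,627,776 = 1.52 TiB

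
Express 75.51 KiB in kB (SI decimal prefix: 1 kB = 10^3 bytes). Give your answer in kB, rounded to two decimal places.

75.51 KiB = 75.51 × 2^10 bytes = 77,322.24 bytes
1 kB = 1,000 bytes
77,322.24 / 1,000 = 77.32 kB

77.32 kB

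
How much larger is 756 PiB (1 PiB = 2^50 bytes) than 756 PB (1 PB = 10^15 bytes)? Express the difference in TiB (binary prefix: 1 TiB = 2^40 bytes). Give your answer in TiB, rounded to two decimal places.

86,566.01 TiB

756 PiB = 756 × 1,125,899,906,842,624 = 851,180,329,573,023,744 bytes
756 PB = 756 × 1,000,000,000,000,000 = 756,000,000,000,000,000 bytes
difference = 95,180,329,573,023,744 bytes
95,180,329,573,023,744 / 1,099,511,627,776 = 86,566.01 TiB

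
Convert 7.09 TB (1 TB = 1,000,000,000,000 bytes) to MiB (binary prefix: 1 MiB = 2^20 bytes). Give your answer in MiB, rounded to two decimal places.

7.09 TB = 7.09 × 10^12 bytes = 7,090,000,000,000 bytes
1 MiB = 1,048,576 bytes
7,090,000,000,000 / 1,048,576 = 6,761,550.90 MiB

6,761,550.90 MiB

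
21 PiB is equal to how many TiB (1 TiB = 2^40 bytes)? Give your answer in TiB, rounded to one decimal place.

21 PiB = 21 × 2^50 bytes = 23,643,898,043,695,104 bytes
1 TiB = 2^40 bytes = 1,099,511,627,776 bytes
23,643,898,043,695,104 / 1,099,511,627,776 = 21,504.0 TiB

21,504.0 TiB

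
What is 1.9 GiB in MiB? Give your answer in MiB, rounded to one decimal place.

1.9 GiB × 1,073,741,824 bytes/GiB = 2,040,109,465.6 bytes
1 MiB = 1,048,576 bytes
2,040,109,465.6 / 1,048,576 = 1,945.6 MiB

1,945.6 MiB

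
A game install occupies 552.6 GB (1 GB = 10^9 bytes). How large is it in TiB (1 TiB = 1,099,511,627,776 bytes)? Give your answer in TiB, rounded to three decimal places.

552.6 GB × 1,000,000,000 bytes/GB = 552,600,000,000 bytes
1 TiB = 1,099,511,627,776 bytes
552,600,000,000 / 1,099,511,627,776 = 0.503 TiB

0.503 TiB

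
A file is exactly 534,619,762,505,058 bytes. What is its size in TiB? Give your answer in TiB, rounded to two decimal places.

534,619,762,505,058 bytes given.
1 TiB = 1,099,511,627,776 bytes
534,619,762,505,058 / 1,099,511,627,776 = 486.23 TiB

486.23 TiB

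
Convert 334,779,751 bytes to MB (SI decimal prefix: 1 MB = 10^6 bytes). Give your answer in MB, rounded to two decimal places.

334,779,751 bytes given.
1 MB = 10^6 bytes = 1,000,000 bytes
334,779,751 / 1,000,000 = 334.78 MB

334.78 MB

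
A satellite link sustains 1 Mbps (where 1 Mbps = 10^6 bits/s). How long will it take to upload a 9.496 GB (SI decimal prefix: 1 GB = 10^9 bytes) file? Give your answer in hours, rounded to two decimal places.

9.496 GB = 9,496,000,000 bytes = 75,968,000,000 bits
1 Mbps = 1,000,000 bits/s
time = 75,968,000,000 / 1,000,000 = 75,968.0000 s
75,968.0000 s / 3600 = 21.10 hours

21.10 hours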